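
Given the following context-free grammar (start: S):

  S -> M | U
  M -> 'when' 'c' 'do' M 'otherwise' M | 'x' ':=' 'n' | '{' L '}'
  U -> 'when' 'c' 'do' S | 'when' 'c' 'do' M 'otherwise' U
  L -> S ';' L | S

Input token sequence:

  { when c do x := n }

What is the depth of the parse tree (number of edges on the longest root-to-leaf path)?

[S [M { [L [S [U when c do [S [M x := n]]]]] }]]

7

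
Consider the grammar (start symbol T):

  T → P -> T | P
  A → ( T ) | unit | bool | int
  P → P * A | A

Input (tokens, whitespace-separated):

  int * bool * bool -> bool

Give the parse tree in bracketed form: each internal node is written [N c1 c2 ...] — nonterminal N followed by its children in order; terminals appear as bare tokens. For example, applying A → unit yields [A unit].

T
P -> T
P * A -> T
P * A * A -> T
A * A * A -> T
int * A * A -> T
int * bool * A -> T
int * bool * bool -> T
int * bool * bool -> P
int * bool * bool -> A
int * bool * bool -> bool

[T [P [P [P [A int]] * [A bool]] * [A bool]] -> [T [P [A bool]]]]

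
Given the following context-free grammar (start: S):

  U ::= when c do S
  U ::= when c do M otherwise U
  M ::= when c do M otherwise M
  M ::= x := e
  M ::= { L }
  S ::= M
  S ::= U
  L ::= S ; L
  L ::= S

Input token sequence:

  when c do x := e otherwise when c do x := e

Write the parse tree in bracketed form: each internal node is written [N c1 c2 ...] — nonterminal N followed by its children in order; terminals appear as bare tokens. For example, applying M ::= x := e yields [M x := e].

S
U
when c do M otherwise U
when c do x := e otherwise U
when c do x := e otherwise when c do S
when c do x := e otherwise when c do M
when c do x := e otherwise when c do x := e

[S [U when c do [M x := e] otherwise [U when c do [S [M x := e]]]]]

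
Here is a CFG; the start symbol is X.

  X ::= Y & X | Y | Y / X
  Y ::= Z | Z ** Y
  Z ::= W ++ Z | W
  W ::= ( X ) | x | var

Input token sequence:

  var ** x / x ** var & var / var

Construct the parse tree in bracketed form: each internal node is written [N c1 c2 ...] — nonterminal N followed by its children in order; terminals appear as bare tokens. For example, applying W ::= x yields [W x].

X
Y / X
Z ** Y / X
W ** Y / X
var ** Y / X
var ** Z / X
var ** W / X
var ** x / X
var ** x / Y & X
var ** x / Z ** Y & X
var ** x / W ** Y & X
var ** x / x ** Y & X
var ** x / x ** Z & X
var ** x / x ** W & X
var ** x / x ** var & X
var ** x / x ** var & Y / X
var ** x / x ** var & Z / X
var ** x / x ** var & W / X
var ** x / x ** var & var / X
var ** x / x ** var & var / Y
var ** x / x ** var & var / Z
var ** x / x ** var & var / W
var ** x / x ** var & var / var

[X [Y [Z [W var]] ** [Y [Z [W x]]]] / [X [Y [Z [W x]] ** [Y [Z [W var]]]] & [X [Y [Z [W var]]] / [X [Y [Z [W var]]]]]]]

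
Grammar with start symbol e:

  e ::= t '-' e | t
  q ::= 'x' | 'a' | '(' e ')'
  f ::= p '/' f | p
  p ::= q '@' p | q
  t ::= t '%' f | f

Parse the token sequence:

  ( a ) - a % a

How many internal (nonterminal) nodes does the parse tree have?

19

[e [t [f [p [q ( [e [t [f [p [q a]]]]] )]]]] - [e [t [t [f [p [q a]]]] % [f [p [q a]]]]]]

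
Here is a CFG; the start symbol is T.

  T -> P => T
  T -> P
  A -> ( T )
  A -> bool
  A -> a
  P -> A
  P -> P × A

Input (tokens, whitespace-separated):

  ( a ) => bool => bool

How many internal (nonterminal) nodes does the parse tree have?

[T [P [A ( [T [P [A a]]] )]] => [T [P [A bool]] => [T [P [A bool]]]]]

12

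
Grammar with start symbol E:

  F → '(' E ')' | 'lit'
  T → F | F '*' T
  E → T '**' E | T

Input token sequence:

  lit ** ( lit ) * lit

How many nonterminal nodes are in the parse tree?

11

[E [T [F lit]] ** [E [T [F ( [E [T [F lit]]] )] * [T [F lit]]]]]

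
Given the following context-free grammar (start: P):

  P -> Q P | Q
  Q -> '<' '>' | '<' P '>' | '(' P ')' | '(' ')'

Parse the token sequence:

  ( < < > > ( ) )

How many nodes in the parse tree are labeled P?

4

[P [Q ( [P [Q < [P [Q < >]] >] [P [Q ( )]]] )]]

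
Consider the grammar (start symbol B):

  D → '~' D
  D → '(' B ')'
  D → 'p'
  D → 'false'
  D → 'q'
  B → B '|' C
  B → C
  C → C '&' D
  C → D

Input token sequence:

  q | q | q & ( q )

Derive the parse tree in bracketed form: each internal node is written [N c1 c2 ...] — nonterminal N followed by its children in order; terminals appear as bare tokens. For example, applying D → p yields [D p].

B
B | C
B | C | C
C | C | C
D | C | C
q | C | C
q | D | C
q | q | C
q | q | C & D
q | q | D & D
q | q | q & D
q | q | q & ( B )
q | q | q & ( C )
q | q | q & ( D )
q | q | q & ( q )

[B [B [B [C [D q]]] | [C [D q]]] | [C [C [D q]] & [D ( [B [C [D q]]] )]]]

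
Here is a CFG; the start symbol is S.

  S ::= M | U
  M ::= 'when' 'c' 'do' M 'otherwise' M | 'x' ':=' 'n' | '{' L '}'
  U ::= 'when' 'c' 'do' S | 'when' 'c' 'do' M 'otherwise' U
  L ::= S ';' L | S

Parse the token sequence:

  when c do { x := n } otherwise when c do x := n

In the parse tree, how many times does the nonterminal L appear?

1

[S [U when c do [M { [L [S [M x := n]]] }] otherwise [U when c do [S [M x := n]]]]]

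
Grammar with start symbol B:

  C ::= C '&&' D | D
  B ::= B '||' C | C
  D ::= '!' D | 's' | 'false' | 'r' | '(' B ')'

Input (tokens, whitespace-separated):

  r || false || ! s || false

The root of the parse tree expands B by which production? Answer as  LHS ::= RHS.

[B [B [B [B [C [D r]]] || [C [D false]]] || [C [D ! [D s]]]] || [C [D false]]]

B ::= B '||' C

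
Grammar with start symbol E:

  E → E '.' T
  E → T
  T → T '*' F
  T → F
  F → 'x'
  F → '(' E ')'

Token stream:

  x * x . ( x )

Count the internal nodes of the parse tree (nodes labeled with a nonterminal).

[E [E [T [T [F x]] * [F x]]] . [T [F ( [E [T [F x]]] )]]]

11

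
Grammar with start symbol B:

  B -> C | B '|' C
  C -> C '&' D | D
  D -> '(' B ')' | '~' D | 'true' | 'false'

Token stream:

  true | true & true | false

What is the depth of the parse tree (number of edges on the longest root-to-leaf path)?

5

[B [B [B [C [D true]]] | [C [C [D true]] & [D true]]] | [C [D false]]]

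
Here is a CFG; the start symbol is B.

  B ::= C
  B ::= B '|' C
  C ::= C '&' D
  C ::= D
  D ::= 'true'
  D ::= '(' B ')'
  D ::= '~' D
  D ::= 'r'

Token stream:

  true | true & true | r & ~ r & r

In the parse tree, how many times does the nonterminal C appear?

6

[B [B [B [C [D true]]] | [C [C [D true]] & [D true]]] | [C [C [C [D r]] & [D ~ [D r]]] & [D r]]]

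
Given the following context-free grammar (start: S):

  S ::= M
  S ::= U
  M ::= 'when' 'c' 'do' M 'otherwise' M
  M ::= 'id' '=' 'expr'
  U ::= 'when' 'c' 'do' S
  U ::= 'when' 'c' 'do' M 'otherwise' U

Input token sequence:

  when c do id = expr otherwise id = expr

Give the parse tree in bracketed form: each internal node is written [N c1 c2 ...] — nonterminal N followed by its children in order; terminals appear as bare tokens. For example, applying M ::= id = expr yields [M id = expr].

S
M
when c do M otherwise M
when c do id = expr otherwise M
when c do id = expr otherwise id = expr

[S [M when c do [M id = expr] otherwise [M id = expr]]]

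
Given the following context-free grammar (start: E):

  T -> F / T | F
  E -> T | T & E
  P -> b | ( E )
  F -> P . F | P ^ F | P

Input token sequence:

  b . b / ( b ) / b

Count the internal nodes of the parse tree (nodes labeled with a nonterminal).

[E [T [F [P b] . [F [P b]]] / [T [F [P ( [E [T [F [P b]]]] )]] / [T [F [P b]]]]]]

16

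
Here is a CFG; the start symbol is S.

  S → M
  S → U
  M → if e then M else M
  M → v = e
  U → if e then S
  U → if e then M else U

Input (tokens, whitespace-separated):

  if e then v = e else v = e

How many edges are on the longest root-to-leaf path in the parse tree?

3

[S [M if e then [M v = e] else [M v = e]]]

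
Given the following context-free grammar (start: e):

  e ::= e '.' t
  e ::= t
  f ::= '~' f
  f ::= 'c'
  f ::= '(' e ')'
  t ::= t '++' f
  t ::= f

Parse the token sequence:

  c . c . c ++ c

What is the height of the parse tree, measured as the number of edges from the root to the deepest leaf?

5

[e [e [e [t [f c]]] . [t [f c]]] . [t [t [f c]] ++ [f c]]]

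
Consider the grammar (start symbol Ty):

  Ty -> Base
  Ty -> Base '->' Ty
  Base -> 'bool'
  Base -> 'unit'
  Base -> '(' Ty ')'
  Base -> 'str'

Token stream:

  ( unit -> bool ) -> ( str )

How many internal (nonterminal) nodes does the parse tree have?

[Ty [Base ( [Ty [Base unit] -> [Ty [Base bool]]] )] -> [Ty [Base ( [Ty [Base str]] )]]]

10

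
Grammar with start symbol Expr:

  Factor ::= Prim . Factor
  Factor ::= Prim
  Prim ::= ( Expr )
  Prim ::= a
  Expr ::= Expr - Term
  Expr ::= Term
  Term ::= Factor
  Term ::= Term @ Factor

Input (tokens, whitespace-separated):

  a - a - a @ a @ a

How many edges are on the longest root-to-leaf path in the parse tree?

[Expr [Expr [Expr [Term [Factor [Prim a]]]] - [Term [Factor [Prim a]]]] - [Term [Term [Term [Factor [Prim a]]] @ [Factor [Prim a]]] @ [Factor [Prim a]]]]

6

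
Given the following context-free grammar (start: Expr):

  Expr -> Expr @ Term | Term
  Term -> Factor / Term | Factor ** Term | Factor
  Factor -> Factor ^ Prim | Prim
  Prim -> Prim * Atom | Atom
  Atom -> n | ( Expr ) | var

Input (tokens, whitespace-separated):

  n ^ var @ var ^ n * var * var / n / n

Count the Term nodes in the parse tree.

[Expr [Expr [Term [Factor [Factor [Prim [Atom n]]] ^ [Prim [Atom var]]]]] @ [Term [Factor [Factor [Prim [Atom var]]] ^ [Prim [Prim [Prim [Atom n]] * [Atom var]] * [Atom var]]] / [Term [Factor [Prim [Atom n]]] / [Term [Factor [Prim [Atom n]]]]]]]

4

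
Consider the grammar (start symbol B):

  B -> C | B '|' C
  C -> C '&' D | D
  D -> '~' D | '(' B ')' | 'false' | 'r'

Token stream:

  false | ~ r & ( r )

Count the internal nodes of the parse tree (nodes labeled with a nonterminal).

12

[B [B [C [D false]]] | [C [C [D ~ [D r]]] & [D ( [B [C [D r]]] )]]]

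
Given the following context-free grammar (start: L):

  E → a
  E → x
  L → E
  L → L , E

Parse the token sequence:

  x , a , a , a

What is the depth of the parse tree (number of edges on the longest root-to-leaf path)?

[L [L [L [L [E x]] , [E a]] , [E a]] , [E a]]

5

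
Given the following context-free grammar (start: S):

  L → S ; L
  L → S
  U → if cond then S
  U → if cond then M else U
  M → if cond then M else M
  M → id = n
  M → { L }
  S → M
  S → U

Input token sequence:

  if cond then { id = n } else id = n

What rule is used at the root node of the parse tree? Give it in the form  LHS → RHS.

[S [M if cond then [M { [L [S [M id = n]]] }] else [M id = n]]]

S → M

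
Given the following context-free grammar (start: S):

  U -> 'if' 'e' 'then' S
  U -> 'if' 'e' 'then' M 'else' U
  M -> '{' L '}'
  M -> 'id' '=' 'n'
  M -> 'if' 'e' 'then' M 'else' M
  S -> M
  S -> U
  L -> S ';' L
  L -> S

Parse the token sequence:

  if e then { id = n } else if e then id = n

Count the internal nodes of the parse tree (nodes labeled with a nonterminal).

9

[S [U if e then [M { [L [S [M id = n]]] }] else [U if e then [S [M id = n]]]]]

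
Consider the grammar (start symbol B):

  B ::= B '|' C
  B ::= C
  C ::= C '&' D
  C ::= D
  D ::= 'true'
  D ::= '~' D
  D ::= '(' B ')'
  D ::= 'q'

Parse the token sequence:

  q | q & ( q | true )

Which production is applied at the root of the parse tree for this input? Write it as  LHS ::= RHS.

[B [B [C [D q]]] | [C [C [D q]] & [D ( [B [B [C [D q]]] | [C [D true]]] )]]]

B ::= B '|' C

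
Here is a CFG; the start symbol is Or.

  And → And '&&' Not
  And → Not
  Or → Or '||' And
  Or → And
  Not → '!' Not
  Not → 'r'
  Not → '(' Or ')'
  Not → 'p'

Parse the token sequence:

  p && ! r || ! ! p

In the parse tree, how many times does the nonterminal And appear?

[Or [Or [And [And [Not p]] && [Not ! [Not r]]]] || [And [Not ! [Not ! [Not p]]]]]

3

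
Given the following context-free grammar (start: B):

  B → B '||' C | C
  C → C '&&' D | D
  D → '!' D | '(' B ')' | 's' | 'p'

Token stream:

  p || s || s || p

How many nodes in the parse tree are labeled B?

[B [B [B [B [C [D p]]] || [C [D s]]] || [C [D s]]] || [C [D p]]]

4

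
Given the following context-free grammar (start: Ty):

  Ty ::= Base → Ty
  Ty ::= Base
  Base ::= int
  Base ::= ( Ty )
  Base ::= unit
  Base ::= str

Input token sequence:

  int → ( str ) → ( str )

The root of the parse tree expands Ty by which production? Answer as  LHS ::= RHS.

[Ty [Base int] → [Ty [Base ( [Ty [Base str]] )] → [Ty [Base ( [Ty [Base str]] )]]]]

Ty ::= Base → Ty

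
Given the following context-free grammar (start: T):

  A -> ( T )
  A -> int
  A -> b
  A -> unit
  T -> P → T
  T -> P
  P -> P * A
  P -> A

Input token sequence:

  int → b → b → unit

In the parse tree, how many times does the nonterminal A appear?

[T [P [A int]] → [T [P [A b]] → [T [P [A b]] → [T [P [A unit]]]]]]

4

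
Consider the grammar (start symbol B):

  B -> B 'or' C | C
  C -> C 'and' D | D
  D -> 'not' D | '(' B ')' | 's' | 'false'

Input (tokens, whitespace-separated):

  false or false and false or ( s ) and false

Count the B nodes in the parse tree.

4

[B [B [B [C [D false]]] or [C [C [D false]] and [D false]]] or [C [C [D ( [B [C [D s]]] )]] and [D false]]]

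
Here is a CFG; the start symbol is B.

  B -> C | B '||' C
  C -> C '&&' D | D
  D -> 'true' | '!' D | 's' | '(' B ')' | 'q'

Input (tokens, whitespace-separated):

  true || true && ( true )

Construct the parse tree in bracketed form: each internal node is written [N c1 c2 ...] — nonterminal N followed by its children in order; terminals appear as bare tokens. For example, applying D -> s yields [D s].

[B [B [C [D true]]] || [C [C [D true]] && [D ( [B [C [D true]]] )]]]

B
B || C
C || C
D || C
true || C
true || C && D
true || D && D
true || true && D
true || true && ( B )
true || true && ( C )
true || true && ( D )
true || true && ( true )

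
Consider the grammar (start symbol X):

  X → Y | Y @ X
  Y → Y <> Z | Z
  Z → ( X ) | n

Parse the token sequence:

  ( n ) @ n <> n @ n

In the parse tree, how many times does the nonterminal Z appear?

5

[X [Y [Z ( [X [Y [Z n]]] )]] @ [X [Y [Y [Z n]] <> [Z n]] @ [X [Y [Z n]]]]]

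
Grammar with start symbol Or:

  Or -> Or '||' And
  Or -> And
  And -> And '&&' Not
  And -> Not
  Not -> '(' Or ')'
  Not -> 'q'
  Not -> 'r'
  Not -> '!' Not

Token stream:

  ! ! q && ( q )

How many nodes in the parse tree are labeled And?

3

[Or [And [And [Not ! [Not ! [Not q]]]] && [Not ( [Or [And [Not q]]] )]]]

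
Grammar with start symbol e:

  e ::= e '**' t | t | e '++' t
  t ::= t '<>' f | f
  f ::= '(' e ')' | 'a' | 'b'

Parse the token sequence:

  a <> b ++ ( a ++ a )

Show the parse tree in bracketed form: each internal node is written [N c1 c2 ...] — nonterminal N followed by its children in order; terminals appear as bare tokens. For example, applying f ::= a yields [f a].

e
e ++ t
t ++ t
t <> f ++ t
f <> f ++ t
a <> f ++ t
a <> b ++ t
a <> b ++ f
a <> b ++ ( e )
a <> b ++ ( e ++ t )
a <> b ++ ( t ++ t )
a <> b ++ ( f ++ t )
a <> b ++ ( a ++ t )
a <> b ++ ( a ++ f )
a <> b ++ ( a ++ a )

[e [e [t [t [f a]] <> [f b]]] ++ [t [f ( [e [e [t [f a]]] ++ [t [f a]]] )]]]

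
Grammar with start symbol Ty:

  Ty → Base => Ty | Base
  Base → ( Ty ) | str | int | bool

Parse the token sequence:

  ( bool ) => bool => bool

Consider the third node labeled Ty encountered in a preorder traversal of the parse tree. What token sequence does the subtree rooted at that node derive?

[Ty [Base ( [Ty [Base bool]] )] => [Ty [Base bool] => [Ty [Base bool]]]]

bool => bool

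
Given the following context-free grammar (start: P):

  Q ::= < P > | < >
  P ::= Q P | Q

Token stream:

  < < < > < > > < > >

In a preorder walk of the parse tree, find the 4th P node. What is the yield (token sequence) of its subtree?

[P [Q < [P [Q < [P [Q < >] [P [Q < >]]] >] [P [Q < >]]] >]]

< >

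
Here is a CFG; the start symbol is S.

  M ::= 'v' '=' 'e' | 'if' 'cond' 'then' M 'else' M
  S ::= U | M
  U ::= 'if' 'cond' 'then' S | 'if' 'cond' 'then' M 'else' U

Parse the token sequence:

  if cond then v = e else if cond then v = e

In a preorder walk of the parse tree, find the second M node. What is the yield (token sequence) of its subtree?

v = e

[S [U if cond then [M v = e] else [U if cond then [S [M v = e]]]]]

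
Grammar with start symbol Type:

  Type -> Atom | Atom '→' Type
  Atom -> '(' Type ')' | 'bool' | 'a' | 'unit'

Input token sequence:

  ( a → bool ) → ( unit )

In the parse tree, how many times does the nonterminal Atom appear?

5

[Type [Atom ( [Type [Atom a] → [Type [Atom bool]]] )] → [Type [Atom ( [Type [Atom unit]] )]]]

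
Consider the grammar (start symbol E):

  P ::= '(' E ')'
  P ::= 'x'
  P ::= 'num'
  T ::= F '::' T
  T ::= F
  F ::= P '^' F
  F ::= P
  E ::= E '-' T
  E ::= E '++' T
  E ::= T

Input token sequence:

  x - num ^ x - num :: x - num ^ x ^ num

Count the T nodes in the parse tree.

5

[E [E [E [E [T [F [P x]]]] - [T [F [P num] ^ [F [P x]]]]] - [T [F [P num]] :: [T [F [P x]]]]] - [T [F [P num] ^ [F [P x] ^ [F [P num]]]]]]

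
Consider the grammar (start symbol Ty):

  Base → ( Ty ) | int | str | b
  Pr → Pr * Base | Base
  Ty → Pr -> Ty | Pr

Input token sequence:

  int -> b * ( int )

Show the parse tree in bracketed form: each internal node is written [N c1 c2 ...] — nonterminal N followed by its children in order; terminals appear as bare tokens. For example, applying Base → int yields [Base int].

[Ty [Pr [Base int]] -> [Ty [Pr [Pr [Base b]] * [Base ( [Ty [Pr [Base int]]] )]]]]

Ty
Pr -> Ty
Base -> Ty
int -> Ty
int -> Pr
int -> Pr * Base
int -> Base * Base
int -> b * Base
int -> b * ( Ty )
int -> b * ( Pr )
int -> b * ( Base )
int -> b * ( int )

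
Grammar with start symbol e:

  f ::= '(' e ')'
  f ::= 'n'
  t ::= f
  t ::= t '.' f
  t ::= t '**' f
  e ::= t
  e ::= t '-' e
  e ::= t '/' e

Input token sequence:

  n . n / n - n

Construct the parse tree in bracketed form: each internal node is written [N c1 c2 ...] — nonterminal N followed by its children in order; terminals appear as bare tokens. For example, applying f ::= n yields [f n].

[e [t [t [f n]] . [f n]] / [e [t [f n]] - [e [t [f n]]]]]

e
t / e
t . f / e
f . f / e
n . f / e
n . n / e
n . n / t - e
n . n / f - e
n . n / n - e
n . n / n - t
n . n / n - f
n . n / n - n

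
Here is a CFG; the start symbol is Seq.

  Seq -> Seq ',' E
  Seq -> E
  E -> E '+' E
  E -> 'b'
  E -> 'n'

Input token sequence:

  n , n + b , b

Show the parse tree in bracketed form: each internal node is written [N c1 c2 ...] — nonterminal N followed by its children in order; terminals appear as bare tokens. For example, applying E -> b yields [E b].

Seq
Seq , E
Seq , E , E
E , E , E
n , E , E
n , E + E , E
n , n + E , E
n , n + b , E
n , n + b , b

[Seq [Seq [Seq [E n]] , [E [E n] + [E b]]] , [E b]]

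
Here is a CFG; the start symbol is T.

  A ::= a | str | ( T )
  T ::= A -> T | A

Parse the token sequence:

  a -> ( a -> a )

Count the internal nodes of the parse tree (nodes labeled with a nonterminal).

8

[T [A a] -> [T [A ( [T [A a] -> [T [A a]]] )]]]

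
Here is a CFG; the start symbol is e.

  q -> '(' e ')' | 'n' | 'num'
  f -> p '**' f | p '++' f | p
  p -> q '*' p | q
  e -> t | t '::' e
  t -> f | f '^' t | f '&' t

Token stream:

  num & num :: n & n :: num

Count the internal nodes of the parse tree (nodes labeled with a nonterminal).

[e [t [f [p [q num]]] & [t [f [p [q num]]]]] :: [e [t [f [p [q n]]] & [t [f [p [q n]]]]] :: [e [t [f [p [q num]]]]]]]

23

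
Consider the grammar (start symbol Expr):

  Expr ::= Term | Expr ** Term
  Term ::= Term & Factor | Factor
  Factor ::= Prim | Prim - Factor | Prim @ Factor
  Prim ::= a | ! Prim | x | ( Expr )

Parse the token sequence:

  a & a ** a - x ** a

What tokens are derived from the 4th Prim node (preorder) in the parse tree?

[Expr [Expr [Expr [Term [Term [Factor [Prim a]]] & [Factor [Prim a]]]] ** [Term [Factor [Prim a] - [Factor [Prim x]]]]] ** [Term [Factor [Prim a]]]]

x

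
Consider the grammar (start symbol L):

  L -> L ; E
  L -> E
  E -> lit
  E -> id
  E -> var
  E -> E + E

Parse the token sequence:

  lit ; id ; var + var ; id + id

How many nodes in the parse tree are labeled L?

[L [L [L [L [E lit]] ; [E id]] ; [E [E var] + [E var]]] ; [E [E id] + [E id]]]

4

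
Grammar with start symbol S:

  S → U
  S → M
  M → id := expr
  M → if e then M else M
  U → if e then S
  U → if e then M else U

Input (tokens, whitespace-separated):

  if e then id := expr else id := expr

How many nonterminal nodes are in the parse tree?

4

[S [M if e then [M id := expr] else [M id := expr]]]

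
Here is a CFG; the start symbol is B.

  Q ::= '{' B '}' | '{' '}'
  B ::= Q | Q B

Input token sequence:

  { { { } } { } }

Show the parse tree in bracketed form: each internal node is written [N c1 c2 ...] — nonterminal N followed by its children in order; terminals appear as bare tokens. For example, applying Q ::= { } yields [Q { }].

[B [Q { [B [Q { [B [Q { }]] }] [B [Q { }]]] }]]

B
Q
{ B }
{ Q B }
{ { B } B }
{ { Q } B }
{ { { } } B }
{ { { } } Q }
{ { { } } { } }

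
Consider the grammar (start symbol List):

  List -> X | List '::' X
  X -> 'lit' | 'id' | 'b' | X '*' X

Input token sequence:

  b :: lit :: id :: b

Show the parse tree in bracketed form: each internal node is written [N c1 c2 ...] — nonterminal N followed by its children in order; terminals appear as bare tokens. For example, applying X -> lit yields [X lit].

List
List :: X
List :: X :: X
List :: X :: X :: X
X :: X :: X :: X
b :: X :: X :: X
b :: lit :: X :: X
b :: lit :: id :: X
b :: lit :: id :: b

[List [List [List [List [X b]] :: [X lit]] :: [X id]] :: [X b]]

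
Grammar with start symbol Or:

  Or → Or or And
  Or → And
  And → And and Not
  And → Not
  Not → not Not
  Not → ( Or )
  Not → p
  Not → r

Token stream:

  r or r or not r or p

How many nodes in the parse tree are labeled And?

4

[Or [Or [Or [Or [And [Not r]]] or [And [Not r]]] or [And [Not not [Not r]]]] or [And [Not p]]]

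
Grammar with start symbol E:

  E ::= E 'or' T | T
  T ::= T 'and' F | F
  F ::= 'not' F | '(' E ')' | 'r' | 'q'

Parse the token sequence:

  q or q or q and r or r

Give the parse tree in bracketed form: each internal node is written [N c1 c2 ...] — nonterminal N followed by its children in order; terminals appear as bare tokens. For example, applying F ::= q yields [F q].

E
E or T
E or T or T
E or T or T or T
T or T or T or T
F or T or T or T
q or T or T or T
q or F or T or T
q or q or T or T
q or q or T and F or T
q or q or F and F or T
q or q or q and F or T
q or q or q and r or T
q or q or q and r or F
q or q or q and r or r

[E [E [E [E [T [F q]]] or [T [F q]]] or [T [T [F q]] and [F r]]] or [T [F r]]]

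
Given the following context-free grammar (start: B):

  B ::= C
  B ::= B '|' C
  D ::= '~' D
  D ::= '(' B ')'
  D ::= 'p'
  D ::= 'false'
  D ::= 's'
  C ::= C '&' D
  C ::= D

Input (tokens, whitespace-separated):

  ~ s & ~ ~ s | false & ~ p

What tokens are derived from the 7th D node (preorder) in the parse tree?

~ p

[B [B [C [C [D ~ [D s]]] & [D ~ [D ~ [D s]]]]] | [C [C [D false]] & [D ~ [D p]]]]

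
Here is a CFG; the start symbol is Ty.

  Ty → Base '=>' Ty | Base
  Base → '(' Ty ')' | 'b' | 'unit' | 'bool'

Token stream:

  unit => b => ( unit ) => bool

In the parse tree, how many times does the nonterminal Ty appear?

5

[Ty [Base unit] => [Ty [Base b] => [Ty [Base ( [Ty [Base unit]] )] => [Ty [Base bool]]]]]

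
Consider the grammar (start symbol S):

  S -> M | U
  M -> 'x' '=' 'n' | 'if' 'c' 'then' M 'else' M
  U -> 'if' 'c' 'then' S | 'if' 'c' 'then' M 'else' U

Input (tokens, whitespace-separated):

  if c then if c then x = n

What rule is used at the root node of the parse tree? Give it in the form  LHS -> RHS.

[S [U if c then [S [U if c then [S [M x = n]]]]]]

S -> U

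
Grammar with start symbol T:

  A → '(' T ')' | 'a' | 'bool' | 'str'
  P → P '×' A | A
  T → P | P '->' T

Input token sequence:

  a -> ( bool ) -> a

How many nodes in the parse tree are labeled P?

4

[T [P [A a]] -> [T [P [A ( [T [P [A bool]]] )]] -> [T [P [A a]]]]]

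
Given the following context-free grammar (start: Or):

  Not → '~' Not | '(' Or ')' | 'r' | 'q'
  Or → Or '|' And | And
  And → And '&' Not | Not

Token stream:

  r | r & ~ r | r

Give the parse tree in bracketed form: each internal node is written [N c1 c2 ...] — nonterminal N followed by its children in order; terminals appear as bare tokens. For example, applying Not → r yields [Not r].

[Or [Or [Or [And [Not r]]] | [And [And [Not r]] & [Not ~ [Not r]]]] | [And [Not r]]]

Or
Or | And
Or | And | And
And | And | And
Not | And | And
r | And | And
r | And & Not | And
r | Not & Not | And
r | r & Not | And
r | r & ~ Not | And
r | r & ~ r | And
r | r & ~ r | Not
r | r & ~ r | r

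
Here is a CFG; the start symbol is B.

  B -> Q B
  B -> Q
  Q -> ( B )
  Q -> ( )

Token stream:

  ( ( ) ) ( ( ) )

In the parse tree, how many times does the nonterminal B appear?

4

[B [Q ( [B [Q ( )]] )] [B [Q ( [B [Q ( )]] )]]]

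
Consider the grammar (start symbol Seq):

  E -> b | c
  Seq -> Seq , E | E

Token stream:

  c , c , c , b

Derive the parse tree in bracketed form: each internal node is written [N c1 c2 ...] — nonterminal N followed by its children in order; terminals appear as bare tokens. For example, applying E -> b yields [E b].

[Seq [Seq [Seq [Seq [E c]] , [E c]] , [E c]] , [E b]]

Seq
Seq , E
Seq , E , E
Seq , E , E , E
E , E , E , E
c , E , E , E
c , c , E , E
c , c , c , E
c , c , c , b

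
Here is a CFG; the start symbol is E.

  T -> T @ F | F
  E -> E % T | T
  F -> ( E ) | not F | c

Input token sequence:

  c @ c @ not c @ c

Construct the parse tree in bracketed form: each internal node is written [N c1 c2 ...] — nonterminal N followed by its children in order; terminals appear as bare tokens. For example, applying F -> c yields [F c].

E
T
T @ F
T @ F @ F
T @ F @ F @ F
F @ F @ F @ F
c @ F @ F @ F
c @ c @ F @ F
c @ c @ not F @ F
c @ c @ not c @ F
c @ c @ not c @ c

[E [T [T [T [T [F c]] @ [F c]] @ [F not [F c]]] @ [F c]]]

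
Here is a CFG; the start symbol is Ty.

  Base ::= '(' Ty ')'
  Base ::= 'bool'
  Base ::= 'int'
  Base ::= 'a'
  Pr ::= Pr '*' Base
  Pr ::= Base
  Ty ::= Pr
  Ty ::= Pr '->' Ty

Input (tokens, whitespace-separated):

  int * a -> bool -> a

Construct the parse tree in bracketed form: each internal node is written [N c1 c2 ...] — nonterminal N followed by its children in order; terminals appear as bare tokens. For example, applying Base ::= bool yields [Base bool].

Ty
Pr -> Ty
Pr * Base -> Ty
Base * Base -> Ty
int * Base -> Ty
int * a -> Ty
int * a -> Pr -> Ty
int * a -> Base -> Ty
int * a -> bool -> Ty
int * a -> bool -> Pr
int * a -> bool -> Base
int * a -> bool -> a

[Ty [Pr [Pr [Base int]] * [Base a]] -> [Ty [Pr [Base bool]] -> [Ty [Pr [Base a]]]]]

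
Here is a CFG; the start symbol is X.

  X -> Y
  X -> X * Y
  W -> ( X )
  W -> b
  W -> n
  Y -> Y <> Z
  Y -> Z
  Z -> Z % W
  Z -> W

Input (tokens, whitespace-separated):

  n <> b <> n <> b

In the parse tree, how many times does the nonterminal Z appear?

[X [Y [Y [Y [Y [Z [W n]]] <> [Z [W b]]] <> [Z [W n]]] <> [Z [W b]]]]

4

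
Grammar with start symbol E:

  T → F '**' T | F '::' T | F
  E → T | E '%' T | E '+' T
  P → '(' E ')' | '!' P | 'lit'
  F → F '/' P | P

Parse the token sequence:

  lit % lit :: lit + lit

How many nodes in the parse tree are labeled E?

[E [E [E [T [F [P lit]]]] % [T [F [P lit]] :: [T [F [P lit]]]]] + [T [F [P lit]]]]

3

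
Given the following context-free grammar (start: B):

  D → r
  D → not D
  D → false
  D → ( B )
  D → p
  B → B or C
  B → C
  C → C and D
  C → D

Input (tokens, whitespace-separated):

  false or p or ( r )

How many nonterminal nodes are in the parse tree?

12

[B [B [B [C [D false]]] or [C [D p]]] or [C [D ( [B [C [D r]]] )]]]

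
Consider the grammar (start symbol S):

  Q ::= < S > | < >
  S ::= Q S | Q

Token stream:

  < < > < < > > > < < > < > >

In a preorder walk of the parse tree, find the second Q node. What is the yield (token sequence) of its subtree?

< >

[S [Q < [S [Q < >] [S [Q < [S [Q < >]] >]]] >] [S [Q < [S [Q < >] [S [Q < >]]] >]]]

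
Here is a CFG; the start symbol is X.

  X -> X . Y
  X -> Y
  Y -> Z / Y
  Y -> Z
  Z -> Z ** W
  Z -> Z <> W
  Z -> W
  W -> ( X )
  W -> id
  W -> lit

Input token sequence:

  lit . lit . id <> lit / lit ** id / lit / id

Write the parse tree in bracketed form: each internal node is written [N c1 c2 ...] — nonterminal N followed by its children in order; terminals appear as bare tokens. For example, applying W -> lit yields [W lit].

[X [X [X [Y [Z [W lit]]]] . [Y [Z [W lit]]]] . [Y [Z [Z [W id]] <> [W lit]] / [Y [Z [Z [W lit]] ** [W id]] / [Y [Z [W lit]] / [Y [Z [W id]]]]]]]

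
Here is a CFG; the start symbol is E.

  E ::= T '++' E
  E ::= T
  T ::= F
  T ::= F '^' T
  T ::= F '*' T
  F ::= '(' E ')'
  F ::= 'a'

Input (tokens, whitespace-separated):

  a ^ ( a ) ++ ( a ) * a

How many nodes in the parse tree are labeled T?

[E [T [F a] ^ [T [F ( [E [T [F a]]] )]]] ++ [E [T [F ( [E [T [F a]]] )] * [T [F a]]]]]

6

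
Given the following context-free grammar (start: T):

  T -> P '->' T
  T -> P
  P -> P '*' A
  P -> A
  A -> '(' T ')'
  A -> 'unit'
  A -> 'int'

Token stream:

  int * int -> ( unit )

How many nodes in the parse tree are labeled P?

[T [P [P [A int]] * [A int]] -> [T [P [A ( [T [P [A unit]]] )]]]]

4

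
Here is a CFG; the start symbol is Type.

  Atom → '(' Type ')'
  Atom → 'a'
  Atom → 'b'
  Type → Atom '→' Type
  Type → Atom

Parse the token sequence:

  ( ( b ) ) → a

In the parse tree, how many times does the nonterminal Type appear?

4

[Type [Atom ( [Type [Atom ( [Type [Atom b]] )]] )] → [Type [Atom a]]]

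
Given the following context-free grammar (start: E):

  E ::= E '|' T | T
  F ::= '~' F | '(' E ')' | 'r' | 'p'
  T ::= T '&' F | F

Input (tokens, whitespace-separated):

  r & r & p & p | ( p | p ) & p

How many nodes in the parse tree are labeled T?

8

[E [E [T [T [T [T [F r]] & [F r]] & [F p]] & [F p]]] | [T [T [F ( [E [E [T [F p]]] | [T [F p]]] )]] & [F p]]]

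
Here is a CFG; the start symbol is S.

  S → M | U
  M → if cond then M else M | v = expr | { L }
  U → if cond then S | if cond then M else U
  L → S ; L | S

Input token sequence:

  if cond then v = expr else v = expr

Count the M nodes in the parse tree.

3

[S [M if cond then [M v = expr] else [M v = expr]]]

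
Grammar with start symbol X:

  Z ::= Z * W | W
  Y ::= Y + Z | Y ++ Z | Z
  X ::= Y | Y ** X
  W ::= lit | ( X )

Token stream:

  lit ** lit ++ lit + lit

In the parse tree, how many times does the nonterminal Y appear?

[X [Y [Z [W lit]]] ** [X [Y [Y [Y [Z [W lit]]] ++ [Z [W lit]]] + [Z [W lit]]]]]

4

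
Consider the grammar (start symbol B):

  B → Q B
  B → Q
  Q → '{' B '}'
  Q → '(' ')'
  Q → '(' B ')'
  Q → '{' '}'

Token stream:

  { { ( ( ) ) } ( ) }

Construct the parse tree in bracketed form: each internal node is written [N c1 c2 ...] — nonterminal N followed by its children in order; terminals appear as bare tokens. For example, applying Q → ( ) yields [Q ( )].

[B [Q { [B [Q { [B [Q ( [B [Q ( )]] )]] }] [B [Q ( )]]] }]]

B
Q
{ B }
{ Q B }
{ { B } B }
{ { Q } B }
{ { ( B ) } B }
{ { ( Q ) } B }
{ { ( ( ) ) } B }
{ { ( ( ) ) } Q }
{ { ( ( ) ) } ( ) }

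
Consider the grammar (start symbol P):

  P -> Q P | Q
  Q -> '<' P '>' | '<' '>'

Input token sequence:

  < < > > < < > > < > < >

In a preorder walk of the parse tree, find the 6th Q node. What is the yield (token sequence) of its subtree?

[P [Q < [P [Q < >]] >] [P [Q < [P [Q < >]] >] [P [Q < >] [P [Q < >]]]]]

< >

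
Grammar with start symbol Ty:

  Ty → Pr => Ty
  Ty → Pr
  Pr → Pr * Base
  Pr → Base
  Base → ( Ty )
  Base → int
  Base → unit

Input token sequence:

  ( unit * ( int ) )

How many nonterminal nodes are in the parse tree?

[Ty [Pr [Base ( [Ty [Pr [Pr [Base unit]] * [Base ( [Ty [Pr [Base int]]] )]]] )]]]

11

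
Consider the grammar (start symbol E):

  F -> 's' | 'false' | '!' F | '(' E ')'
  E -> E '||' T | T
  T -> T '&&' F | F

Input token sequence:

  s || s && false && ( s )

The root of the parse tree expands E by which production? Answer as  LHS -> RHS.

[E [E [T [F s]]] || [T [T [T [F s]] && [F false]] && [F ( [E [T [F s]]] )]]]

E -> E '||' T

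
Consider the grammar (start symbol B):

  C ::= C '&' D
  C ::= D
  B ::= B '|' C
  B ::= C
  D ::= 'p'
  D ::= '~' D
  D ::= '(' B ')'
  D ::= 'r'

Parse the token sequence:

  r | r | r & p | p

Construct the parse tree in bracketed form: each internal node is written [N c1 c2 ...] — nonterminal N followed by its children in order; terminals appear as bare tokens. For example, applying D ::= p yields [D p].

[B [B [B [B [C [D r]]] | [C [D r]]] | [C [C [D r]] & [D p]]] | [C [D p]]]

B
B | C
B | C | C
B | C | C | C
C | C | C | C
D | C | C | C
r | C | C | C
r | D | C | C
r | r | C | C
r | r | C & D | C
r | r | D & D | C
r | r | r & D | C
r | r | r & p | C
r | r | r & p | D
r | r | r & p | p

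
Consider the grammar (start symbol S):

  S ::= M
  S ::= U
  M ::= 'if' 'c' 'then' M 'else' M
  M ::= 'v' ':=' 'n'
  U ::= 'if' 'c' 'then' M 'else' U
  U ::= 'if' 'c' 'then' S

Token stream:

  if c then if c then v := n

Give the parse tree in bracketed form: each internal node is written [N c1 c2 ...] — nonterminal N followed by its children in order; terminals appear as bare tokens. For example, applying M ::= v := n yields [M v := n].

[S [U if c then [S [U if c then [S [M v := n]]]]]]

S
U
if c then S
if c then U
if c then if c then S
if c then if c then M
if c then if c then v := n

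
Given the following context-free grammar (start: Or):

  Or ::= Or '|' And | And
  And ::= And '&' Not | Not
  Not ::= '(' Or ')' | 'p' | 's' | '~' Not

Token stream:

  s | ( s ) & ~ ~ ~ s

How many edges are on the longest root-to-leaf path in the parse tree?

[Or [Or [And [Not s]]] | [And [And [Not ( [Or [And [Not s]]] )]] & [Not ~ [Not ~ [Not ~ [Not s]]]]]]

7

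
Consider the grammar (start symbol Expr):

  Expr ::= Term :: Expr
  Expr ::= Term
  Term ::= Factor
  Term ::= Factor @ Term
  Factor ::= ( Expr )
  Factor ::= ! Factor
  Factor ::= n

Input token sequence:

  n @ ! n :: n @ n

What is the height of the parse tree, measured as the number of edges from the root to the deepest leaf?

[Expr [Term [Factor n] @ [Term [Factor ! [Factor n]]]] :: [Expr [Term [Factor n] @ [Term [Factor n]]]]]

5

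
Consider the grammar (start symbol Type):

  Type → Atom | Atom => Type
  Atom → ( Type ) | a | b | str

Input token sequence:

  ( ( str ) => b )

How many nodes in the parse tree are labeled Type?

[Type [Atom ( [Type [Atom ( [Type [Atom str]] )] => [Type [Atom b]]] )]]

4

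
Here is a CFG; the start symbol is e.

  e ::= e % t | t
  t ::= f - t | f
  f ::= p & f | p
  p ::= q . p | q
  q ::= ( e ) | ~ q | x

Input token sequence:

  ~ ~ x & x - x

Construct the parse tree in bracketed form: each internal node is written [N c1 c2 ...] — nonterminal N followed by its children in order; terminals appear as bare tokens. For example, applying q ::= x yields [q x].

e
t
f - t
p & f - t
q & f - t
~ q & f - t
~ ~ q & f - t
~ ~ x & f - t
~ ~ x & p - t
~ ~ x & q - t
~ ~ x & x - t
~ ~ x & x - f
~ ~ x & x - p
~ ~ x & x - q
~ ~ x & x - x

[e [t [f [p [q ~ [q ~ [q x]]]] & [f [p [q x]]]] - [t [f [p [q x]]]]]]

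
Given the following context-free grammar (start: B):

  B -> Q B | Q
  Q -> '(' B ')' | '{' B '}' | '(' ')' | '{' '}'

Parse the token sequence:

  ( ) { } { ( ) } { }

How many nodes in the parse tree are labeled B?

[B [Q ( )] [B [Q { }] [B [Q { [B [Q ( )]] }] [B [Q { }]]]]]

5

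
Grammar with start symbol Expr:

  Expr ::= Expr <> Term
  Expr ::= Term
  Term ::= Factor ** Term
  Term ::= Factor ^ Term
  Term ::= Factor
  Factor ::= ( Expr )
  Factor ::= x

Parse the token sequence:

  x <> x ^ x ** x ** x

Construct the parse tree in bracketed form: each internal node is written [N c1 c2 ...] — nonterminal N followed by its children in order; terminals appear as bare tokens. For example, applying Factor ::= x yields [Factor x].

Expr
Expr <> Term
Term <> Term
Factor <> Term
x <> Term
x <> Factor ^ Term
x <> x ^ Term
x <> x ^ Factor ** Term
x <> x ^ x ** Term
x <> x ^ x ** Factor ** Term
x <> x ^ x ** x ** Term
x <> x ^ x ** x ** Factor
x <> x ^ x ** x ** x

[Expr [Expr [Term [Factor x]]] <> [Term [Factor x] ^ [Term [Factor x] ** [Term [Factor x] ** [Term [Factor x]]]]]]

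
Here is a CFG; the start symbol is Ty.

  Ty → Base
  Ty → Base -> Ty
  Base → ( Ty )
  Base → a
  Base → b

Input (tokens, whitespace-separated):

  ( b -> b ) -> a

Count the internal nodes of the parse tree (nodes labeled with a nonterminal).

[Ty [Base ( [Ty [Base b] -> [Ty [Base b]]] )] -> [Ty [Base a]]]

8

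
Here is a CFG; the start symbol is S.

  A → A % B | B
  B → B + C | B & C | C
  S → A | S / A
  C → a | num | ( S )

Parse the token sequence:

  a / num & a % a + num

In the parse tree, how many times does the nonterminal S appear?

2

[S [S [A [B [C a]]]] / [A [A [B [B [C num]] & [C a]]] % [B [B [C a]] + [C num]]]]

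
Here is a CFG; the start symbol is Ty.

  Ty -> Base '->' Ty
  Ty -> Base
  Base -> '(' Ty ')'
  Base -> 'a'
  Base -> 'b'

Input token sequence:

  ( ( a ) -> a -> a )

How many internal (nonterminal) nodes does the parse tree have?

10

[Ty [Base ( [Ty [Base ( [Ty [Base a]] )] -> [Ty [Base a] -> [Ty [Base a]]]] )]]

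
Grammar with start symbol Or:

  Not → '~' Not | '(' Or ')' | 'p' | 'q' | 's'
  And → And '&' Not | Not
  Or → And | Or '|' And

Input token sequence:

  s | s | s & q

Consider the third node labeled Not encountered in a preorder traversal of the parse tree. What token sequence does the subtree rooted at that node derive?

s

[Or [Or [Or [And [Not s]]] | [And [Not s]]] | [And [And [Not s]] & [Not q]]]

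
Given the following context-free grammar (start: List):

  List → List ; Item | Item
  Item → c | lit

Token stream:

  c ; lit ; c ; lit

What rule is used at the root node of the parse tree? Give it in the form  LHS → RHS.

List → List ; Item

[List [List [List [List [Item c]] ; [Item lit]] ; [Item c]] ; [Item lit]]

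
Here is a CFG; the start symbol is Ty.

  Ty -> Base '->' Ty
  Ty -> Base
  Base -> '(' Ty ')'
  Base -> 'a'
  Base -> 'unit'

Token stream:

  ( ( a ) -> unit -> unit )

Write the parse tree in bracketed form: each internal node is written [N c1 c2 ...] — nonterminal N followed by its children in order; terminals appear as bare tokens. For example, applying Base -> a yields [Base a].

Ty
Base
( Ty )
( Base -> Ty )
( ( Ty ) -> Ty )
( ( Base ) -> Ty )
( ( a ) -> Ty )
( ( a ) -> Base -> Ty )
( ( a ) -> unit -> Ty )
( ( a ) -> unit -> Base )
( ( a ) -> unit -> unit )

[Ty [Base ( [Ty [Base ( [Ty [Base a]] )] -> [Ty [Base unit] -> [Ty [Base unit]]]] )]]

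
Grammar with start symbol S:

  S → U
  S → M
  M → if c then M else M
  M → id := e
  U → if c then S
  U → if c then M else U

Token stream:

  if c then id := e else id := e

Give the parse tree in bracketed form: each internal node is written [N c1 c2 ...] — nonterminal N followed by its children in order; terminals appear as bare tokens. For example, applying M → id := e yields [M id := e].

[S [M if c then [M id := e] else [M id := e]]]

S
M
if c then M else M
if c then id := e else M
if c then id := e else id := e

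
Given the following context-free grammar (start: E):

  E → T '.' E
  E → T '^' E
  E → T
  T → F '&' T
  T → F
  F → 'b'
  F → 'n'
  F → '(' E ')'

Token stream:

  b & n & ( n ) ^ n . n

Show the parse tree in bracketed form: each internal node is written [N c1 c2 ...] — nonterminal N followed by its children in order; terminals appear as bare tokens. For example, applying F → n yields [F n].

[E [T [F b] & [T [F n] & [T [F ( [E [T [F n]]] )]]]] ^ [E [T [F n]] . [E [T [F n]]]]]

E
T ^ E
F & T ^ E
b & T ^ E
b & F & T ^ E
b & n & T ^ E
b & n & F ^ E
b & n & ( E ) ^ E
b & n & ( T ) ^ E
b & n & ( F ) ^ E
b & n & ( n ) ^ E
b & n & ( n ) ^ T . E
b & n & ( n ) ^ F . E
b & n & ( n ) ^ n . E
b & n & ( n ) ^ n . T
b & n & ( n ) ^ n . F
b & n & ( n ) ^ n . n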